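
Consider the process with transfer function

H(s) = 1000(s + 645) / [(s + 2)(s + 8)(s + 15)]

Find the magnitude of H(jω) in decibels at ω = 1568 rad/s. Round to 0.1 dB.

-67.1 dB

At s = jω = j1568:
zero (s+645): 645 + j1568 → |·| = √(645²+1568²) = √2874649 ≈ 1695.5, ∠ = arctan(1568/645) ≈ 67.64°
pole (s+2): 2 + j1568 → |·| = √(2²+1568²) = √2458628 ≈ 1568, ∠ = arctan(1568/2) ≈ 89.93°
pole (s+8): 8 + j1568 → |·| = √(8²+1568²) = √2458688 ≈ 1568, ∠ = arctan(1568/8) ≈ 89.71°
pole (s+15): 15 + j1568 → |·| = √(15²+1568²) = √2458849 ≈ 1568.1, ∠ = arctan(1568/15) ≈ 89.45°
|H| = 1000 · 1695.5 / 3.8554e+09 ≈ 0.00043977
Gain = 20 log₁₀(0.00043977) ≈ -67.14 dB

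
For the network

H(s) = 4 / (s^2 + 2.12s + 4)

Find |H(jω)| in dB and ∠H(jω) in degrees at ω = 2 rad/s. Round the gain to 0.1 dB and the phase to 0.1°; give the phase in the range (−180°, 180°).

-0.5 dB, -90.0°

At s = jω = j2:
quadratic: (j2)² + 2.12·j2 + 4 = 0 + j4.24 → |·| ≈ 4.24, ∠ ≈ 90.00°
|H| = 4 / 4.24 ≈ 0.9434
Gain = 20 log₁₀(0.9434) ≈ -0.51 dB
∠H = 0.00° − 90.00° = -90.00°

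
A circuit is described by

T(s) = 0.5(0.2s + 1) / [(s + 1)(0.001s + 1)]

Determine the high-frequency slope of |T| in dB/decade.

Each pole contributes −20 dB/decade at high frequency; each zero contributes +20 dB/decade.
Net: 1 zero(s) − 2 pole(s) → -20 dB/decade.

-20 dB/decade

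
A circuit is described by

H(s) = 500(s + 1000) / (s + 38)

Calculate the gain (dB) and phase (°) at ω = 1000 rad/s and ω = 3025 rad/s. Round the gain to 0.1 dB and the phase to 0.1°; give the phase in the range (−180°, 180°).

ω = 1000: 57.0 dB, -42.8°; ω = 3025: 54.4 dB, -17.6°

At s = jω = j1000:
zero (s+1000): 1000 + j1000 → |·| = √(1000²+1000²) = √2000000 ≈ 1414.2, ∠ = arctan(1000/1000) ≈ 45.00°
pole (s+38): 38 + j1000 → |·| = √(38²+1000²) = √1001444 ≈ 1000.7, ∠ = arctan(1000/38) ≈ 87.82°
|H| = 500 · 1414.2 / 1000.7 ≈ 706.61
Gain = 20 log₁₀(706.61) ≈ 56.98 dB
∠H = 45.00° − 87.82° = -42.82°

At s = jω = j3025:
zero (s+1000): 1000 + j3025 → |·| = √(1000²+3025²) = √10150625 ≈ 3186, ∠ = arctan(3025/1000) ≈ 71.71°
pole (s+38): 38 + j3025 → |·| = √(38²+3025²) = √9152069 ≈ 3025.2, ∠ = arctan(3025/38) ≈ 89.28°
|H| = 500 · 3186 / 3025.2 ≈ 526.58
Gain = 20 log₁₀(526.58) ≈ 54.43 dB
∠H = 71.71° − 89.28° = -17.57°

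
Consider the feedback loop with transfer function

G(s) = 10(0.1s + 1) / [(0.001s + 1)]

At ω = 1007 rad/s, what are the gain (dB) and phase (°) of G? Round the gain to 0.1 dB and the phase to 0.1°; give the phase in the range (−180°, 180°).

At ω = 1007 rad/s:
zero (1 + j1007·0.1) = 1 + j100.7 → |·| ≈ 100.7, ∠ ≈ 89.43°
pole (1 + j1007·0.001) = 1 + j1.007 → |·| ≈ 1.4192, ∠ ≈ 45.20°
|G| = 10 · 100.7 / (1.4192) ≈ 709.55
Gain = 20 log₁₀(709.55) ≈ 57.02 dB
∠G = (89.43°) − (45.20°) = 44.23°

57.0 dB, 44.2°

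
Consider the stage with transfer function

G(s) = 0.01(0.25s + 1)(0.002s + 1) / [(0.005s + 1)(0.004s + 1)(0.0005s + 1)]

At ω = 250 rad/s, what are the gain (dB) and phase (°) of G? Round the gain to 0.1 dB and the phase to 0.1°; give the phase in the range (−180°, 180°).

At ω = 250 rad/s:
zero (1 + j250·0.25) = 1 + j62.5 → |·| ≈ 62.508, ∠ ≈ 89.08°
zero (1 + j250·0.002) = 1 + j0.5 → |·| ≈ 1.118, ∠ ≈ 26.57°
pole (1 + j250·0.005) = 1 + j1.25 → |·| ≈ 1.6008, ∠ ≈ 51.34°
pole (1 + j250·0.004) = 1 + j1 → |·| ≈ 1.4142, ∠ ≈ 45.00°
pole (1 + j250·0.0005) = 1 + j0.125 → |·| ≈ 1.0078, ∠ ≈ 7.13°
|G| = 0.01 · 62.508 · 1.118 / (1.6008 · 1.4142 · 1.0078) ≈ 0.30631
Gain = 20 log₁₀(0.30631) ≈ -10.28 dB
∠G = (89.08° + 26.57°) − (51.34° + 45.00° + 7.13°) = 12.18°

-10.3 dB, 12.2°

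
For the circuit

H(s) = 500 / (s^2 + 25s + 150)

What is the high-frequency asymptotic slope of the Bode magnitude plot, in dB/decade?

-40 dB/decade

Each pole contributes −20 dB/decade at high frequency; each zero contributes +20 dB/decade.
Net: 0 zero(s) − 2 pole(s) → -40 dB/decade.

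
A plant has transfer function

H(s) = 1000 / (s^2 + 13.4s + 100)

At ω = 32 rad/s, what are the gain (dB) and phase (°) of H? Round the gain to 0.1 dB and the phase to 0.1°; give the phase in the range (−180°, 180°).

At s = jω = j32:
quadratic: (j32)² + 13.4·j32 + 100 = -924 + j428.8 → |·| ≈ 1018.6, ∠ ≈ 155.11°
|H| = 1000 / 1018.6 ≈ 0.98174
Gain = 20 log₁₀(0.98174) ≈ -0.16 dB
∠H = 0.00° − 155.11° = -155.11°

-0.2 dB, -155.1°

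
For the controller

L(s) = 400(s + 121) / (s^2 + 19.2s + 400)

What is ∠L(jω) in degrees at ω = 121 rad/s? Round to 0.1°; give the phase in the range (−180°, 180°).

-125.7°

At s = jω = j121:
zero (s+121): 121 + j121 → |·| = √(121²+121²) = √29282 ≈ 171.12, ∠ = arctan(121/121) ≈ 45.00°
quadratic: (j121)² + 19.2·j121 + 400 = -14241 + j2323.2 → |·| ≈ 14429, ∠ ≈ 170.73°
∠L = 45.00° − 170.73° = -125.73°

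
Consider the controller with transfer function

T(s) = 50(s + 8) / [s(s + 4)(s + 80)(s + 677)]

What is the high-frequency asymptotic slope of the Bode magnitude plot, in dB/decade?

-60 dB/decade

Each pole contributes −20 dB/decade at high frequency; each zero contributes +20 dB/decade.
Net: 1 zero(s) − 4 pole(s) → -60 dB/decade.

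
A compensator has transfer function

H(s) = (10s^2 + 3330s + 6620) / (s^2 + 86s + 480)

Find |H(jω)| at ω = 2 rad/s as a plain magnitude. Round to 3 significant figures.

Substitute s = j2:
Numerator: 10(j2)^2 + 3330(j2) + 6620 = 6580 + j6660
Denominator: (j2)^2 + 86(j2) + 480 = 476 + j172
|N| = √(6580² + 6660²) ≈ 9362.3, ∠N ≈ 45.35°
|D| = √(476² + 172²) ≈ 506.12, ∠D ≈ 19.87°
|H| = 9362.3 / 506.12 ≈ 18.498

18.5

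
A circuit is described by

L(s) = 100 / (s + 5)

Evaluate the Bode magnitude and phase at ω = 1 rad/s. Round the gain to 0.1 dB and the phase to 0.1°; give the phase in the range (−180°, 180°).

Substitute s = j1:
Numerator: 100 = 100 + j0
Denominator: (j1) + 5 = 5 + j1
|N| = √(100² + 0²) ≈ 100, ∠N ≈ 0.00°
|D| = √(5² + 1²) ≈ 5.099, ∠D ≈ 11.31°
|L| = 100 / 5.099 ≈ 19.612
Gain = 20 log₁₀(19.612) ≈ 25.85 dB
∠L = 0.00° − 11.31° = -11.31°

25.9 dB, -11.3°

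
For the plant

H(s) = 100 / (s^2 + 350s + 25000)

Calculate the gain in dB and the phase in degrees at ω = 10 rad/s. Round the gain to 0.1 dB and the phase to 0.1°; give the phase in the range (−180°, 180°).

-48.0 dB, -8.0°

Substitute s = j10:
Numerator: 100 = 100 + j0
Denominator: (j10)^2 + 350(j10) + 25000 = 24900 + j3500
|N| = √(100² + 0²) ≈ 100, ∠N ≈ 0.00°
|D| = √(24900² + 3500²) ≈ 25145, ∠D ≈ 8.00°
|H| = 100 / 25145 ≈ 0.0039769
Gain = 20 log₁₀(0.0039769) ≈ -48.01 dB
∠H = 0.00° − 8.00° = -8.00°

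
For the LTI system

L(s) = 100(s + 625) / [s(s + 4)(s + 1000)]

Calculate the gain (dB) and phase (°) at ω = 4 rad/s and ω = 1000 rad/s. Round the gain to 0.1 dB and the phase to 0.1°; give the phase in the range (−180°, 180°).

ω = 4: 8.8 dB, -134.9°; ω = 1000: -81.6 dB, -166.8°

At s = jω = j4:
zero (s+625): 625 + j4 → |·| = √(625²+4²) = √390641 ≈ 625.01, ∠ = arctan(4/625) ≈ 0.37°
pole (s+4): 4 + j4 → |·| = √(4²+4²) = √32 ≈ 5.6569, ∠ = arctan(4/4) ≈ 45.00°
pole (s+1000): 1000 + j4 → |·| = √(1000²+4²) = √1000016 ≈ 1000, ∠ = arctan(4/1000) ≈ 0.23°
pole at origin: |s| = 4, ∠ = 90.00° (in denominator)
|L| = 100 · 625.01 / 22628 ≈ 2.7621
Gain = 20 log₁₀(2.7621) ≈ 8.82 dB
∠L = 0.37° − 135.23° = -134.86°

At s = jω = j1000:
zero (s+625): 625 + j1000 → |·| = √(625²+1000²) = √1390625 ≈ 1179.2, ∠ = arctan(1000/625) ≈ 57.99°
pole (s+4): 4 + j1000 → |·| = √(4²+1000²) = √1000016 ≈ 1000, ∠ = arctan(1000/4) ≈ 89.77°
pole (s+1000): 1000 + j1000 → |·| = √(1000²+1000²) = √2000000 ≈ 1414.2, ∠ = arctan(1000/1000) ≈ 45.00°
pole at origin: |s| = 1000, ∠ = 90.00° (in denominator)
|L| = 100 · 1179.2 / 1.4142e+09 ≈ 8.3383e-05
Gain = 20 log₁₀(8.3383e-05) ≈ -81.58 dB
∠L = 57.99° − 224.77° = -166.78°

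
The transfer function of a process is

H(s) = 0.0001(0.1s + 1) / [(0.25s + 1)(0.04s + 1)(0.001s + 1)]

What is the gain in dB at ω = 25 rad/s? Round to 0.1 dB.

At ω = 25 rad/s:
zero (1 + j25·0.1) = 1 + j2.5 → |·| ≈ 2.6926, ∠ ≈ 68.20°
pole (1 + j25·0.25) = 1 + j6.25 → |·| ≈ 6.3295, ∠ ≈ 80.91°
pole (1 + j25·0.04) = 1 + j1 → |·| ≈ 1.4142, ∠ ≈ 45.00°
pole (1 + j25·0.001) = 1 + j0.025 → |·| ≈ 1.0003, ∠ ≈ 1.43°
|H| = 0.0001 · 2.6926 / (6.3295 · 1.4142 · 1.0003) ≈ 3.0072e-05
Gain = 20 log₁₀(3.0072e-05) ≈ -90.44 dB

-90.4 dB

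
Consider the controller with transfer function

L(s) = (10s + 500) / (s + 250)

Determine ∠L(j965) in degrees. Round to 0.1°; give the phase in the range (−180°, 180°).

Substitute s = j965:
Numerator: 10(j965) + 500 = 500 + j9650
Denominator: (j965) + 250 = 250 + j965
|N| = √(500² + 9650²) ≈ 9662.9, ∠N ≈ 87.03°
|D| = √(250² + 965²) ≈ 996.86, ∠D ≈ 75.48°
∠L = 87.03° − 75.48° = 11.55°

11.6°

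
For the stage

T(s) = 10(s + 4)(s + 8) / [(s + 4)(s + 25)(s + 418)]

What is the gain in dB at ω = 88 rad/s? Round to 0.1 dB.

At s = jω = j88:
zero (s+4): 4 + j88 → |·| = √(4²+88²) = √7760 ≈ 88.091, ∠ = arctan(88/4) ≈ 87.40°
zero (s+8): 8 + j88 → |·| = √(8²+88²) = √7808 ≈ 88.363, ∠ = arctan(88/8) ≈ 84.81°
pole (s+4): 4 + j88 → |·| = √(4²+88²) = √7760 ≈ 88.091, ∠ = arctan(88/4) ≈ 87.40°
pole (s+25): 25 + j88 → |·| = √(25²+88²) = √8369 ≈ 91.482, ∠ = arctan(88/25) ≈ 74.14°
pole (s+418): 418 + j88 → |·| = √(418²+88²) = √182468 ≈ 427.16, ∠ = arctan(88/418) ≈ 11.89°
|T| = 10 · 7784 / 3.4424e+06 ≈ 0.022612
Gain = 20 log₁₀(0.022612) ≈ -32.91 dB

-32.9 dB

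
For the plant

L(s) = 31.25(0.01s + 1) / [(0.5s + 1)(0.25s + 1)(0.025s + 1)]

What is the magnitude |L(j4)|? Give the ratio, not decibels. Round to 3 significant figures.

At ω = 4 rad/s:
zero (1 + j4·0.01) = 1 + j0.04 → |·| ≈ 1.0008, ∠ ≈ 2.29°
pole (1 + j4·0.5) = 1 + j2 → |·| ≈ 2.2361, ∠ ≈ 63.43°
pole (1 + j4·0.25) = 1 + j1 → |·| ≈ 1.4142, ∠ ≈ 45.00°
pole (1 + j4·0.025) = 1 + j0.1 → |·| ≈ 1.005, ∠ ≈ 5.71°
|L| = 31.25 · 1.0008 / (2.2361 · 1.4142 · 1.005) ≈ 9.8408

9.84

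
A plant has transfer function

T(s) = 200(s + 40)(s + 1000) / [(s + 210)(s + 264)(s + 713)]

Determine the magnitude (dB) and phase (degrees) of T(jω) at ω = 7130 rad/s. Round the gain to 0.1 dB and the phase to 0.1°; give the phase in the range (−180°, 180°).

-31.0 dB, -88.8°

At s = jω = j7130:
zero (s+40): 40 + j7130 → |·| = √(40²+7130²) = √50838500 ≈ 7130.1, ∠ = arctan(7130/40) ≈ 89.68°
zero (s+1000): 1000 + j7130 → |·| = √(1000²+7130²) = √51836900 ≈ 7199.8, ∠ = arctan(7130/1000) ≈ 82.02°
pole (s+210): 210 + j7130 → |·| = √(210²+7130²) = √50881000 ≈ 7133.1, ∠ = arctan(7130/210) ≈ 88.31°
pole (s+264): 264 + j7130 → |·| = √(264²+7130²) = √50906596 ≈ 7134.9, ∠ = arctan(7130/264) ≈ 87.88°
pole (s+713): 713 + j7130 → |·| = √(713²+7130²) = √51345269 ≈ 7165.6, ∠ = arctan(7130/713) ≈ 84.29°
|T| = 200 · 5.1335e+07 / 3.6469e+11 ≈ 0.028153
Gain = 20 log₁₀(0.028153) ≈ -31.01 dB
∠T = 171.70° − 260.48° = -88.78°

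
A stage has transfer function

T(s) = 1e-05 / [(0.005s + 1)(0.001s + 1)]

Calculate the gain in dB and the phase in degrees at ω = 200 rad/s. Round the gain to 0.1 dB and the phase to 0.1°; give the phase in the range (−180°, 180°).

At ω = 200 rad/s:
pole (1 + j200·0.005) = 1 + j1 → |·| ≈ 1.4142, ∠ ≈ 45.00°
pole (1 + j200·0.001) = 1 + j0.2 → |·| ≈ 1.0198, ∠ ≈ 11.31°
|T| = 1e-05 · 1 / (1.4142 · 1.0198) ≈ 6.9338e-06
Gain = 20 log₁₀(6.9338e-06) ≈ -103.18 dB
∠T = (0°) − (45.00° + 11.31°) = -56.31°

-103.2 dB, -56.3°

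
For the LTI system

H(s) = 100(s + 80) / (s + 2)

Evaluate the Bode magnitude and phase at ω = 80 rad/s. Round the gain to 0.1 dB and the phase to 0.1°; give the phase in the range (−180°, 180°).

At s = jω = j80:
zero (s+80): 80 + j80 → |·| = √(80²+80²) = √12800 ≈ 113.14, ∠ = arctan(80/80) ≈ 45.00°
pole (s+2): 2 + j80 → |·| = √(2²+80²) = √6404 ≈ 80.025, ∠ = arctan(80/2) ≈ 88.57°
|H| = 100 · 113.14 / 80.025 ≈ 141.38
Gain = 20 log₁₀(141.38) ≈ 43.01 dB
∠H = 45.00° − 88.57° = -43.57°

43.0 dB, -43.6°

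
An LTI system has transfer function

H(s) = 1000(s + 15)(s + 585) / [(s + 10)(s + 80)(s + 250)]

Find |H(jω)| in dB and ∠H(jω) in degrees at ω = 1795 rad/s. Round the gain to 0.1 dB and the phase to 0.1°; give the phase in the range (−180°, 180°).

-4.7 dB, -97.7°

At s = jω = j1795:
zero (s+15): 15 + j1795 → |·| = √(15²+1795²) = √3222250 ≈ 1795.1, ∠ = arctan(1795/15) ≈ 89.52°
zero (s+585): 585 + j1795 → |·| = √(585²+1795²) = √3564250 ≈ 1887.9, ∠ = arctan(1795/585) ≈ 71.95°
pole (s+10): 10 + j1795 → |·| = √(10²+1795²) = √3222125 ≈ 1795, ∠ = arctan(1795/10) ≈ 89.68°
pole (s+80): 80 + j1795 → |·| = √(80²+1795²) = √3228425 ≈ 1796.8, ∠ = arctan(1795/80) ≈ 87.45°
pole (s+250): 250 + j1795 → |·| = √(250²+1795²) = √3284525 ≈ 1812.3, ∠ = arctan(1795/250) ≈ 82.07°
|H| = 1000 · 3.389e+06 / 5.8451e+09 ≈ 0.5798
Gain = 20 log₁₀(0.5798) ≈ -4.73 dB
∠H = 161.47° − 259.20° = -97.73°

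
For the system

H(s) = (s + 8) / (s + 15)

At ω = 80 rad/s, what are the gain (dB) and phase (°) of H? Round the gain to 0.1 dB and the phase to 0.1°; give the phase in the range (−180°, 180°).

At s = jω = j80:
zero (s+8): 8 + j80 → |·| = √(8²+80²) = √6464 ≈ 80.399, ∠ = arctan(80/8) ≈ 84.29°
pole (s+15): 15 + j80 → |·| = √(15²+80²) = √6625 ≈ 81.394, ∠ = arctan(80/15) ≈ 79.38°
|H| = 1 · 80.399 / 81.394 ≈ 0.98778
Gain = 20 log₁₀(0.98778) ≈ -0.11 dB
∠H = 84.29° − 79.38° = 4.91°

-0.1 dB, 4.9°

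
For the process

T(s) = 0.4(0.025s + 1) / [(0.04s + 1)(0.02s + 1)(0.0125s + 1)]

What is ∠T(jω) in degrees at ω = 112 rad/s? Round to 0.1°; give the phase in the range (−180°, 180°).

At ω = 112 rad/s:
zero (1 + j112·0.025) = 1 + j2.8 → |·| ≈ 2.9732, ∠ ≈ 70.35°
pole (1 + j112·0.04) = 1 + j4.48 → |·| ≈ 4.5903, ∠ ≈ 77.42°
pole (1 + j112·0.02) = 1 + j2.24 → |·| ≈ 2.4531, ∠ ≈ 65.94°
pole (1 + j112·0.0125) = 1 + j1.4 → |·| ≈ 1.7205, ∠ ≈ 54.46°
∠T = (70.35°) − (77.42° + 65.94° + 54.46°) = -127.47°

-127.5°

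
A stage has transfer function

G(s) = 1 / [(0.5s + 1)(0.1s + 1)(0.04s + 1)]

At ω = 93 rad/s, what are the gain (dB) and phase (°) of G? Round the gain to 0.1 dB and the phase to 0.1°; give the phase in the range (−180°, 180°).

At ω = 93 rad/s:
pole (1 + j93·0.5) = 1 + j46.5 → |·| ≈ 46.511, ∠ ≈ 88.77°
pole (1 + j93·0.1) = 1 + j9.3 → |·| ≈ 9.3536, ∠ ≈ 83.86°
pole (1 + j93·0.04) = 1 + j3.72 → |·| ≈ 3.8521, ∠ ≈ 74.95°
|G| = 1 · 1 / (46.511 · 9.3536 · 3.8521) ≈ 0.00059672
Gain = 20 log₁₀(0.00059672) ≈ -64.48 dB
∠G = (0°) − (88.77° + 83.86° + 74.95°) = -247.58° ≡ 112.42° (principal value)

-64.5 dB, 112.4°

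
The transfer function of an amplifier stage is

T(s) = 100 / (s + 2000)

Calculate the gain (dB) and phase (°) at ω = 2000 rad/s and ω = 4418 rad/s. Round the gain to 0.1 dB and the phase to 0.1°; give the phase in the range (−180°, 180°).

ω = 2000: -29.0 dB, -45.0°; ω = 4418: -33.7 dB, -65.6°

At s = jω = j2000:
pole (s+2000): 2000 + j2000 → |·| = √(2000²+2000²) = √8000000 ≈ 2828.4, ∠ = arctan(2000/2000) ≈ 45.00°
|T| = 100 / 2828.4 ≈ 0.035356
Gain = 20 log₁₀(0.035356) ≈ -29.03 dB
∠T = 0.00° − 45.00° = -45.00°

At s = jω = j4418:
pole (s+2000): 2000 + j4418 → |·| = √(2000²+4418²) = √23518724 ≈ 4849.6, ∠ = arctan(4418/2000) ≈ 65.64°
|T| = 100 / 4849.6 ≈ 0.02062
Gain = 20 log₁₀(0.02062) ≈ -33.71 dB
∠T = 0.00° − 65.64° = -65.64°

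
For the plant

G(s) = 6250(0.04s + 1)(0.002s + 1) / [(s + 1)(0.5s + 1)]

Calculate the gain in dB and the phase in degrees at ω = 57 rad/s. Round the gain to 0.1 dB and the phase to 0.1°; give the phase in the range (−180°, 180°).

At ω = 57 rad/s:
zero (1 + j57·0.04) = 1 + j2.28 → |·| ≈ 2.4897, ∠ ≈ 66.32°
zero (1 + j57·0.002) = 1 + j0.114 → |·| ≈ 1.0065, ∠ ≈ 6.50°
pole (1 + j57·1) = 1 + j57 → |·| ≈ 57.009, ∠ ≈ 88.99°
pole (1 + j57·0.5) = 1 + j28.5 → |·| ≈ 28.518, ∠ ≈ 87.99°
|G| = 6250 · 2.4897 · 1.0065 / (57.009 · 28.518) ≈ 9.6334
Gain = 20 log₁₀(9.6334) ≈ 19.68 dB
∠G = (66.32° + 6.50°) − (88.99° + 87.99°) = -104.16°

19.7 dB, -104.2°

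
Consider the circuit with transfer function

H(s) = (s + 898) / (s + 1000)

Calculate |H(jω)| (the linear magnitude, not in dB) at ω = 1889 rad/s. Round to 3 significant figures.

0.979

Substitute s = j1889:
Numerator: (j1889) + 898 = 898 + j1889
Denominator: (j1889) + 1000 = 1000 + j1889
|N| = √(898² + 1889²) ≈ 2091.6, ∠N ≈ 64.57°
|D| = √(1000² + 1889²) ≈ 2137.4, ∠D ≈ 62.10°
|H| = 2091.6 / 2137.4 ≈ 0.97857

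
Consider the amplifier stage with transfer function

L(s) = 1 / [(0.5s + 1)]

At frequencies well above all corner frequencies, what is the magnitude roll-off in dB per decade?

-20 dB/decade

Each pole contributes −20 dB/decade at high frequency; each zero contributes +20 dB/decade.
Net: 0 zero(s) − 1 pole(s) → -20 dB/decade.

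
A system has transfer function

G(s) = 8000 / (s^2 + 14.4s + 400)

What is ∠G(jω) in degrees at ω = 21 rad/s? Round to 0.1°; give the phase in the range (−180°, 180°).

-97.7°

At s = jω = j21:
quadratic: (j21)² + 14.4·j21 + 400 = -41 + j302.4 → |·| ≈ 305.17, ∠ ≈ 97.72°
∠G = 0.00° − 97.72° = -97.72°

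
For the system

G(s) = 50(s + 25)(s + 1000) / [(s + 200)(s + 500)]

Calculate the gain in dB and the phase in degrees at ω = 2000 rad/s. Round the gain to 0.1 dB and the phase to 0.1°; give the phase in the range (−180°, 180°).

34.6 dB, -7.5°

At s = jω = j2000:
zero (s+25): 25 + j2000 → |·| = √(25²+2000²) = √4000625 ≈ 2000.2, ∠ = arctan(2000/25) ≈ 89.28°
zero (s+1000): 1000 + j2000 → |·| = √(1000²+2000²) = √5000000 ≈ 2236.1, ∠ = arctan(2000/1000) ≈ 63.43°
pole (s+200): 200 + j2000 → |·| = √(200²+2000²) = √4040000 ≈ 2010, ∠ = arctan(2000/200) ≈ 84.29°
pole (s+500): 500 + j2000 → |·| = √(500²+2000²) = √4250000 ≈ 2061.6, ∠ = arctan(2000/500) ≈ 75.96°
|G| = 50 · 4.4726e+06 / 4.1438e+06 ≈ 53.967
Gain = 20 log₁₀(53.967) ≈ 34.64 dB
∠G = 152.71° − 160.25° = -7.54°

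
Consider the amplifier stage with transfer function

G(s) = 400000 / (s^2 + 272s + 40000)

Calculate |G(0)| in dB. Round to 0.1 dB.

G(0) = 400000 / 40000 = 10
20 log₁₀(10) ≈ 20.00 dB

20.0 dB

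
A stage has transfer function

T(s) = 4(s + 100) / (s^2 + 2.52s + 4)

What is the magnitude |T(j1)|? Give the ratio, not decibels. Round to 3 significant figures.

102

At s = jω = j1:
zero (s+100): 100 + j1 → |·| = √(100²+1²) = √10001 ≈ 100, ∠ = arctan(1/100) ≈ 0.57°
quadratic: (j1)² + 2.52·j1 + 4 = 3 + j2.52 → |·| ≈ 3.918, ∠ ≈ 40.03°
|T| = 4 · 100 / 3.918 ≈ 102.09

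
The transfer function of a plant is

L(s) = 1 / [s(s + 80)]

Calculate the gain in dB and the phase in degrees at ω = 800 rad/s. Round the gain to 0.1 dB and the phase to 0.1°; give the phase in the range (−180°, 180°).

At s = jω = j800:
pole (s+80): 80 + j800 → |·| = √(80²+800²) = √646400 ≈ 803.99, ∠ = arctan(800/80) ≈ 84.29°
pole at origin: |s| = 800, ∠ = 90.00° (in denominator)
|L| = 1 / 6.4319e+05 ≈ 1.5548e-06
Gain = 20 log₁₀(1.5548e-06) ≈ -116.17 dB
∠L = 0.00° − 174.29° = -174.29°

-116.2 dB, -174.3°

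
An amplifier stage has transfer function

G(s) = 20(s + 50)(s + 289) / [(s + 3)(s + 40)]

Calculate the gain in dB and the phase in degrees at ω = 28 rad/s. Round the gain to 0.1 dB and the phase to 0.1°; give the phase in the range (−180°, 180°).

At s = jω = j28:
zero (s+50): 50 + j28 → |·| = √(50²+28²) = √3284 ≈ 57.306, ∠ = arctan(28/50) ≈ 29.25°
zero (s+289): 289 + j28 → |·| = √(289²+28²) = √84305 ≈ 290.35, ∠ = arctan(28/289) ≈ 5.53°
pole (s+3): 3 + j28 → |·| = √(3²+28²) = √793 ≈ 28.16, ∠ = arctan(28/3) ≈ 83.88°
pole (s+40): 40 + j28 → |·| = √(40²+28²) = √2384 ≈ 48.826, ∠ = arctan(28/40) ≈ 34.99°
|G| = 20 · 16639 / 1374.9 ≈ 242.04
Gain = 20 log₁₀(242.04) ≈ 47.68 dB
∠G = 34.78° − 118.87° = -84.09°

47.7 dB, -84.1°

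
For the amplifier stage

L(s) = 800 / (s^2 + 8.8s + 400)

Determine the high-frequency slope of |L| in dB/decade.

-40 dB/decade

Each pole contributes −20 dB/decade at high frequency; each zero contributes +20 dB/decade.
Net: 0 zero(s) − 2 pole(s) → -40 dB/decade.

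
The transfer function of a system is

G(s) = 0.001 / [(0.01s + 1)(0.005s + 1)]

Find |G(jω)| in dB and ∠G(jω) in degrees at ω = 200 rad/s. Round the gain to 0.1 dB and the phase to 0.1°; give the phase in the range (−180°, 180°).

At ω = 200 rad/s:
pole (1 + j200·0.01) = 1 + j2 → |·| ≈ 2.2361, ∠ ≈ 63.43°
pole (1 + j200·0.005) = 1 + j1 → |·| ≈ 1.4142, ∠ ≈ 45.00°
|G| = 0.001 · 1 / (2.2361 · 1.4142) ≈ 0.00031623
Gain = 20 log₁₀(0.00031623) ≈ -70.00 dB
∠G = (0°) − (63.43° + 45.00°) = -108.43°

-70.0 dB, -108.4°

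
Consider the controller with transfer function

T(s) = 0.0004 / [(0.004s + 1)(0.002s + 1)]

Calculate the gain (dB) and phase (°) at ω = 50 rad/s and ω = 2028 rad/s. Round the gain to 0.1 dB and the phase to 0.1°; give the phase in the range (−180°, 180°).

At ω = 50 rad/s:
pole (1 + j50·0.004) = 1 + j0.2 → |·| ≈ 1.0198, ∠ ≈ 11.31°
pole (1 + j50·0.002) = 1 + j0.1 → |·| ≈ 1.005, ∠ ≈ 5.71°
|T| = 0.0004 · 1 / (1.0198 · 1.005) ≈ 0.00039028
Gain = 20 log₁₀(0.00039028) ≈ -68.17 dB
∠T = (0°) − (11.31° + 5.71°) = -17.02°

At ω = 2028 rad/s:
pole (1 + j2028·0.004) = 1 + j8.112 → |·| ≈ 8.1734, ∠ ≈ 82.97°
pole (1 + j2028·0.002) = 1 + j4.056 → |·| ≈ 4.1775, ∠ ≈ 76.15°
|T| = 0.0004 · 1 / (8.1734 · 4.1775) ≈ 1.1715e-05
Gain = 20 log₁₀(1.1715e-05) ≈ -98.63 dB
∠T = (0°) − (82.97° + 76.15°) = -159.12°

ω = 50: -68.2 dB, -17.0°; ω = 2028: -98.6 dB, -159.1°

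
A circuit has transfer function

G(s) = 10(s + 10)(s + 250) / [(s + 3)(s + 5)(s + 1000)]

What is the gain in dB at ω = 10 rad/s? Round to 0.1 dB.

At s = jω = j10:
zero (s+10): 10 + j10 → |·| = √(10²+10²) = √200 ≈ 14.142, ∠ = arctan(10/10) ≈ 45.00°
zero (s+250): 250 + j10 → |·| = √(250²+10²) = √62600 ≈ 250.2, ∠ = arctan(10/250) ≈ 2.29°
pole (s+3): 3 + j10 → |·| = √(3²+10²) = √109 ≈ 10.44, ∠ = arctan(10/3) ≈ 73.30°
pole (s+5): 5 + j10 → |·| = √(5²+10²) = √125 ≈ 11.18, ∠ = arctan(10/5) ≈ 63.43°
pole (s+1000): 1000 + j10 → |·| = √(1000²+10²) = √1000100 ≈ 1000, ∠ = arctan(10/1000) ≈ 0.57°
|G| = 10 · 3538.3 / 1.1672e+05 ≈ 0.30314
Gain = 20 log₁₀(0.30314) ≈ -10.37 dB

-10.4 dB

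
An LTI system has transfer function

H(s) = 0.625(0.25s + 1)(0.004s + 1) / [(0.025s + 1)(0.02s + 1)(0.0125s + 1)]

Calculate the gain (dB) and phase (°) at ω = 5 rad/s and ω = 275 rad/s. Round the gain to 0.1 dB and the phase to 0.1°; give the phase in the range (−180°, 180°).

ω = 5: -0.1 dB, 36.1°; ω = 275: -6.8 dB, -98.3°

At ω = 5 rad/s:
zero (1 + j5·0.25) = 1 + j1.25 → |·| ≈ 1.6008, ∠ ≈ 51.34°
zero (1 + j5·0.004) = 1 + j0.02 → |·| ≈ 1.0002, ∠ ≈ 1.15°
pole (1 + j5·0.025) = 1 + j0.125 → |·| ≈ 1.0078, ∠ ≈ 7.13°
pole (1 + j5·0.02) = 1 + j0.1 → |·| ≈ 1.005, ∠ ≈ 5.71°
pole (1 + j5·0.0125) = 1 + j0.0625 → |·| ≈ 1.002, ∠ ≈ 3.58°
|H| = 0.625 · 1.6008 · 1.0002 / (1.0078 · 1.005 · 1.002) ≈ 0.98604
Gain = 20 log₁₀(0.98604) ≈ -0.12 dB
∠H = (51.34° + 1.15°) − (7.13° + 5.71° + 3.58°) = 36.07°

At ω = 275 rad/s:
zero (1 + j275·0.25) = 1 + j68.75 → |·| ≈ 68.757, ∠ ≈ 89.17°
zero (1 + j275·0.004) = 1 + j1.1 → |·| ≈ 1.4866, ∠ ≈ 47.73°
pole (1 + j275·0.025) = 1 + j6.875 → |·| ≈ 6.9473, ∠ ≈ 81.72°
pole (1 + j275·0.02) = 1 + j5.5 → |·| ≈ 5.5902, ∠ ≈ 79.70°
pole (1 + j275·0.0125) = 1 + j3.4375 → |·| ≈ 3.58, ∠ ≈ 73.78°
|H| = 0.625 · 68.757 · 1.4866 / (6.9473 · 5.5902 · 3.58) ≈ 0.45948
Gain = 20 log₁₀(0.45948) ≈ -6.75 dB
∠H = (89.17° + 47.73°) − (81.72° + 79.70° + 73.78°) = -98.30°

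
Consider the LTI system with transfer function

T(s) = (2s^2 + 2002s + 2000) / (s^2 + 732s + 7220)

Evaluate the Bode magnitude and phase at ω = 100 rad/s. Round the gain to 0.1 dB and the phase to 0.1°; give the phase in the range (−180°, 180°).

Substitute s = j100:
Numerator: 2(j100)^2 + 2002(j100) + 2000 = -18000 + j200200
Denominator: (j100)^2 + 732(j100) + 7220 = -2780 + j73200
|N| = √(18000² + 200200²) ≈ 2.0101e+05, ∠N ≈ 95.14°
|D| = √(2780² + 73200²) ≈ 73253, ∠D ≈ 92.17°
|T| = 2.0101e+05 / 73253 ≈ 2.7441
Gain = 20 log₁₀(2.7441) ≈ 8.77 dB
∠T = 95.14° − 92.17° = 2.97°

8.8 dB, 3.0°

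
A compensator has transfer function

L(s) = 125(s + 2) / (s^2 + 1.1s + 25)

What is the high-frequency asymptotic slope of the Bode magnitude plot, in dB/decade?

-20 dB/decade

Each pole contributes −20 dB/decade at high frequency; each zero contributes +20 dB/decade.
Net: 1 zero(s) − 2 pole(s) → -20 dB/decade.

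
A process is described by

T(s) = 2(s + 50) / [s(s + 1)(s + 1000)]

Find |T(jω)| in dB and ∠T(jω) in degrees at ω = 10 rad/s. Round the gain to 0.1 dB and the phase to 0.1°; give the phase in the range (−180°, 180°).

-59.9 dB, -163.6°

At s = jω = j10:
zero (s+50): 50 + j10 → |·| = √(50²+10²) = √2600 ≈ 50.99, ∠ = arctan(10/50) ≈ 11.31°
pole (s+1): 1 + j10 → |·| = √(1²+10²) = √101 ≈ 10.05, ∠ = arctan(10/1) ≈ 84.29°
pole (s+1000): 1000 + j10 → |·| = √(1000²+10²) = √1000100 ≈ 1000, ∠ = arctan(10/1000) ≈ 0.57°
pole at origin: |s| = 10, ∠ = 90.00° (in denominator)
|T| = 2 · 50.99 / 1.005e+05 ≈ 0.0010147
Gain = 20 log₁₀(0.0010147) ≈ -59.87 dB
∠T = 11.31° − 174.86° = -163.55°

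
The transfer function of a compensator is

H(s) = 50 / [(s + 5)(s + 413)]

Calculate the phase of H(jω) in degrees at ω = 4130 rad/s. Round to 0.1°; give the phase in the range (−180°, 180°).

-174.2°

At s = jω = j4130:
pole (s+5): 5 + j4130 → |·| = √(5²+4130²) = √17056925 ≈ 4130, ∠ = arctan(4130/5) ≈ 89.93°
pole (s+413): 413 + j4130 → |·| = √(413²+4130²) = √17227469 ≈ 4150.6, ∠ = arctan(4130/413) ≈ 84.29°
∠H = 0.00° − 174.22° = -174.22°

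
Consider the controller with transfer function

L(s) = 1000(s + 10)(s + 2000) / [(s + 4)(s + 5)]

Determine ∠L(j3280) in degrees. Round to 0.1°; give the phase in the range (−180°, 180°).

-31.4°

At s = jω = j3280:
zero (s+10): 10 + j3280 → |·| = √(10²+3280²) = √10758500 ≈ 3280, ∠ = arctan(3280/10) ≈ 89.83°
zero (s+2000): 2000 + j3280 → |·| = √(2000²+3280²) = √14758400 ≈ 3841.7, ∠ = arctan(3280/2000) ≈ 58.63°
pole (s+4): 4 + j3280 → |·| = √(4²+3280²) = √10758416 ≈ 3280, ∠ = arctan(3280/4) ≈ 89.93°
pole (s+5): 5 + j3280 → |·| = √(5²+3280²) = √10758425 ≈ 3280, ∠ = arctan(3280/5) ≈ 89.91°
∠L = 148.46° − 179.84° = -31.38°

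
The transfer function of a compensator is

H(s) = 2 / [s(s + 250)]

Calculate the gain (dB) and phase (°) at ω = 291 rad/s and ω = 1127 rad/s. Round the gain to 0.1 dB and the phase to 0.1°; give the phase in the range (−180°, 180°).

At s = jω = j291:
pole (s+250): 250 + j291 → |·| = √(250²+291²) = √147181 ≈ 383.64, ∠ = arctan(291/250) ≈ 49.33°
pole at origin: |s| = 291, ∠ = 90.00° (in denominator)
|H| = 2 / 1.1164e+05 ≈ 1.7915e-05
Gain = 20 log₁₀(1.7915e-05) ≈ -94.94 dB
∠H = 0.00° − 139.33° = -139.33°

At s = jω = j1127:
pole (s+250): 250 + j1127 → |·| = √(250²+1127²) = √1332629 ≈ 1154.4, ∠ = arctan(1127/250) ≈ 77.49°
pole at origin: |s| = 1127, ∠ = 90.00° (in denominator)
|H| = 2 / 1.301e+06 ≈ 1.5373e-06
Gain = 20 log₁₀(1.5373e-06) ≈ -116.26 dB
∠H = 0.00° − 167.49° = -167.49°

ω = 291: -94.9 dB, -139.3°; ω = 1127: -116.3 dB, -167.5°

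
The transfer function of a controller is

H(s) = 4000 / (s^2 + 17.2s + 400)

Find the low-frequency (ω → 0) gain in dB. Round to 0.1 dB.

20.0 dB

H(0) = 4000 / 400 = 10
20 log₁₀(10) ≈ 20.00 dB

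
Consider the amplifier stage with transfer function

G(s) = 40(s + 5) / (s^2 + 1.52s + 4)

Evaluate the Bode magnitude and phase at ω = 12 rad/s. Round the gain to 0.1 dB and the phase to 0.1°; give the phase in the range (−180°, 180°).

At s = jω = j12:
zero (s+5): 5 + j12 → |·| = √(5²+12²) = √169 ≈ 13, ∠ = arctan(12/5) ≈ 67.38°
quadratic: (j12)² + 1.52·j12 + 4 = -140 + j18.24 → |·| ≈ 141.18, ∠ ≈ 172.58°
|G| = 40 · 13 / 141.18 ≈ 3.6832
Gain = 20 log₁₀(3.6832) ≈ 11.32 dB
∠G = 67.38° − 172.58° = -105.20°

11.3 dB, -105.2°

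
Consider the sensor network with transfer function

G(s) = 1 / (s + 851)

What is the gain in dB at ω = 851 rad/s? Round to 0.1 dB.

-61.6 dB

Substitute s = j851:
Numerator: 1 = 1 + j0
Denominator: (j851) + 851 = 851 + j851
|N| = √(1² + 0²) ≈ 1, ∠N ≈ 0.00°
|D| = √(851² + 851²) ≈ 1203.5, ∠D ≈ 45.00°
|G| = 1 / 1203.5 ≈ 0.00083091
Gain = 20 log₁₀(0.00083091) ≈ -61.61 dB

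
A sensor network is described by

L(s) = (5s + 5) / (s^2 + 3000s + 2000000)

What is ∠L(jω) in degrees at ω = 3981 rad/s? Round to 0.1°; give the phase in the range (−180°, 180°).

-49.2°

Substitute s = j3981:
Numerator: 5(j3981) + 5 = 5 + j19905
Denominator: (j3981)^2 + 3000(j3981) + 2000000 = -13848361 + j11943000
|N| = √(5² + 19905²) ≈ 19905, ∠N ≈ 89.99°
|D| = √(13848361² + 11943000²) ≈ 1.8287e+07, ∠D ≈ 139.23°
∠L = 89.99° − 139.23° = -49.24°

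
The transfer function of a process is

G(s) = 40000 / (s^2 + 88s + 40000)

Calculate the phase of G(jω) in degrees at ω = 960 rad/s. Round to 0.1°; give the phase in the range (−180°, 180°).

At s = jω = j960:
quadratic: (j960)² + 88·j960 + 40000 = -881600 + j84480 → |·| ≈ 8.8564e+05, ∠ ≈ 174.53°
∠G = 0.00° − 174.53° = -174.53°

-174.5°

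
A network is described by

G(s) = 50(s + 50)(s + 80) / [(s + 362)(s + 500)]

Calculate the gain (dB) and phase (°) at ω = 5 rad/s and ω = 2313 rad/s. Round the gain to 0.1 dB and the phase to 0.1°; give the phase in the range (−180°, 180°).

ω = 5: 0.9 dB, 7.9°; ω = 2313: 33.7 dB, 17.9°

At s = jω = j5:
zero (s+50): 50 + j5 → |·| = √(50²+5²) = √2525 ≈ 50.249, ∠ = arctan(5/50) ≈ 5.71°
zero (s+80): 80 + j5 → |·| = √(80²+5²) = √6425 ≈ 80.156, ∠ = arctan(5/80) ≈ 3.58°
pole (s+362): 362 + j5 → |·| = √(362²+5²) = √131069 ≈ 362.03, ∠ = arctan(5/362) ≈ 0.79°
pole (s+500): 500 + j5 → |·| = √(500²+5²) = √250025 ≈ 500.02, ∠ = arctan(5/500) ≈ 0.57°
|G| = 50 · 4027.8 / 1.8102e+05 ≈ 1.1125
Gain = 20 log₁₀(1.1125) ≈ 0.93 dB
∠G = 9.29° − 1.36° = 7.93°

At s = jω = j2313:
zero (s+50): 50 + j2313 → |·| = √(50²+2313²) = √5352469 ≈ 2313.5, ∠ = arctan(2313/50) ≈ 88.76°
zero (s+80): 80 + j2313 → |·| = √(80²+2313²) = √5356369 ≈ 2314.4, ∠ = arctan(2313/80) ≈ 88.02°
pole (s+362): 362 + j2313 → |·| = √(362²+2313²) = √5481013 ≈ 2341.2, ∠ = arctan(2313/362) ≈ 81.10°
pole (s+500): 500 + j2313 → |·| = √(500²+2313²) = √5599969 ≈ 2366.4, ∠ = arctan(2313/500) ≈ 77.80°
|G| = 50 · 5.3544e+06 / 5.5402e+06 ≈ 48.323
Gain = 20 log₁₀(48.323) ≈ 33.68 dB
∠G = 176.78° − 158.90° = 17.88°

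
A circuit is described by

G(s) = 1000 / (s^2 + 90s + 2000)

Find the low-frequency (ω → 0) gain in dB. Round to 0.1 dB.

-6.0 dB

G(0) = 1000 / 2000 = 0.5
20 log₁₀(0.5) ≈ -6.02 dB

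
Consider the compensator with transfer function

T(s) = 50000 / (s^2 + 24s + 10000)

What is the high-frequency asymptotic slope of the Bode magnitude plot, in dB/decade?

-40 dB/decade

Each pole contributes −20 dB/decade at high frequency; each zero contributes +20 dB/decade.
Net: 0 zero(s) − 2 pole(s) → -40 dB/decade.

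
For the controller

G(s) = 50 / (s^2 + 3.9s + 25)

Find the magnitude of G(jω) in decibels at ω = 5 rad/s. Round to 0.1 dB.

8.2 dB

At s = jω = j5:
quadratic: (j5)² + 3.9·j5 + 25 = 0 + j19.5 → |·| ≈ 19.5, ∠ ≈ 90.00°
|G| = 50 / 19.5 ≈ 2.5641
Gain = 20 log₁₀(2.5641) ≈ 8.18 dB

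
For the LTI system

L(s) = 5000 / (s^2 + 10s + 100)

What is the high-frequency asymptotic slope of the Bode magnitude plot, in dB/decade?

Each pole contributes −20 dB/decade at high frequency; each zero contributes +20 dB/decade.
Net: 0 zero(s) − 2 pole(s) → -40 dB/decade.

-40 dB/decade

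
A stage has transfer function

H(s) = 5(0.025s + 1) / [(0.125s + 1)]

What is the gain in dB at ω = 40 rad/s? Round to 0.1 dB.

At ω = 40 rad/s:
zero (1 + j40·0.025) = 1 + j1 → |·| ≈ 1.4142, ∠ ≈ 45.00°
pole (1 + j40·0.125) = 1 + j5 → |·| ≈ 5.099, ∠ ≈ 78.69°
|H| = 5 · 1.4142 / (5.099) ≈ 1.3867
Gain = 20 log₁₀(1.3867) ≈ 2.84 dB

2.8 dB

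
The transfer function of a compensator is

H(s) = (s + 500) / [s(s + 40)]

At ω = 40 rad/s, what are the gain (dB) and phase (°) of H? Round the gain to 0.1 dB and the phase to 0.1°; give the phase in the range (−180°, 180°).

At s = jω = j40:
zero (s+500): 500 + j40 → |·| = √(500²+40²) = √251600 ≈ 501.6, ∠ = arctan(40/500) ≈ 4.57°
pole (s+40): 40 + j40 → |·| = √(40²+40²) = √3200 ≈ 56.569, ∠ = arctan(40/40) ≈ 45.00°
pole at origin: |s| = 40, ∠ = 90.00° (in denominator)
|H| = 1 · 501.6 / 2262.8 ≈ 0.22167
Gain = 20 log₁₀(0.22167) ≈ -13.09 dB
∠H = 4.57° − 135.00° = -130.43°

-13.1 dB, -130.4°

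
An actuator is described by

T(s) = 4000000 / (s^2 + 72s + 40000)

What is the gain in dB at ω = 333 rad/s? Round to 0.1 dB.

At s = jω = j333:
quadratic: (j333)² + 72·j333 + 40000 = -70889 + j23976 → |·| ≈ 74834, ∠ ≈ 161.31°
|T| = 4000000 / 74834 ≈ 53.452
Gain = 20 log₁₀(53.452) ≈ 34.56 dB

34.6 dB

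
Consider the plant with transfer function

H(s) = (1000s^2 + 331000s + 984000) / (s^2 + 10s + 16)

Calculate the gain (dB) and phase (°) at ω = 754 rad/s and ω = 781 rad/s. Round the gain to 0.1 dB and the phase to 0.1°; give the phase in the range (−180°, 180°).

ω = 754: 60.8 dB, -23.0°; ω = 781: 60.7 dB, -22.3°

Substitute s = j754:
Numerator: 1000(j754)^2 + 331000(j754) + 984000 = -567532000 + j249574000
Denominator: (j754)^2 + 10(j754) + 16 = -568500 + j7540
|N| = √(567532000² + 249574000²) ≈ 6.1998e+08, ∠N ≈ 156.26°
|D| = √(568500² + 7540²) ≈ 5.6855e+05, ∠D ≈ 179.24°
|H| = 6.1998e+08 / 5.6855e+05 ≈ 1090.5
Gain = 20 log₁₀(1090.5) ≈ 60.75 dB
∠H = 156.26° − 179.24° = -22.98°

Substitute s = j781:
Numerator: 1000(j781)^2 + 331000(j781) + 984000 = -608977000 + j258511000
Denominator: (j781)^2 + 10(j781) + 16 = -609945 + j7810
|N| = √(608977000² + 258511000²) ≈ 6.6157e+08, ∠N ≈ 157.00°
|D| = √(609945² + 7810²) ≈ 6.0999e+05, ∠D ≈ 179.27°
|H| = 6.6157e+08 / 6.0999e+05 ≈ 1084.6
Gain = 20 log₁₀(1084.6) ≈ 60.71 dB
∠H = 157.00° − 179.27° = -22.27°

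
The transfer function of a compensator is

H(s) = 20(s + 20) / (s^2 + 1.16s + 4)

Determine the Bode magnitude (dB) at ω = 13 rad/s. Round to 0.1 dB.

At s = jω = j13:
zero (s+20): 20 + j13 → |·| = √(20²+13²) = √569 ≈ 23.854, ∠ = arctan(13/20) ≈ 33.02°
quadratic: (j13)² + 1.16·j13 + 4 = -165 + j15.08 → |·| ≈ 165.69, ∠ ≈ 174.78°
|H| = 20 · 23.854 / 165.69 ≈ 2.8794
Gain = 20 log₁₀(2.8794) ≈ 9.19 dB

9.2 dB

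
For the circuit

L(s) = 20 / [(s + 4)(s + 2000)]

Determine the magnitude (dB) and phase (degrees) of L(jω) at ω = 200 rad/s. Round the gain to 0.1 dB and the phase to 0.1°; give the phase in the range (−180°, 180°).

-86.1 dB, -94.6°

At s = jω = j200:
pole (s+4): 4 + j200 → |·| = √(4²+200²) = √40016 ≈ 200.04, ∠ = arctan(200/4) ≈ 88.85°
pole (s+2000): 2000 + j200 → |·| = √(2000²+200²) = √4040000 ≈ 2010, ∠ = arctan(200/2000) ≈ 5.71°
|L| = 20 / 4.0208e+05 ≈ 4.9741e-05
Gain = 20 log₁₀(4.9741e-05) ≈ -86.07 dB
∠L = 0.00° − 94.56° = -94.56°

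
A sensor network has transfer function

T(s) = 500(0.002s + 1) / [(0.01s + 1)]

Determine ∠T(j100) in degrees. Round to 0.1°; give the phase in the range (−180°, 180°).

-33.7°

At ω = 100 rad/s:
zero (1 + j100·0.002) = 1 + j0.2 → |·| ≈ 1.0198, ∠ ≈ 11.31°
pole (1 + j100·0.01) = 1 + j1 → |·| ≈ 1.4142, ∠ ≈ 45.00°
∠T = (11.31°) − (45.00°) = -33.69°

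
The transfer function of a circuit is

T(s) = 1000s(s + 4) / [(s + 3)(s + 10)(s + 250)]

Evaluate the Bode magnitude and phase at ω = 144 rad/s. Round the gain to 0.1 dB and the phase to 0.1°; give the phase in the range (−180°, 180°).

10.8 dB, -26.4°

At s = jω = j144:
zero (s+4): 4 + j144 → |·| = √(4²+144²) = √20752 ≈ 144.06, ∠ = arctan(144/4) ≈ 88.41°
zero at origin: s = j144 → |·| = 144, ∠ = 90.00°
pole (s+3): 3 + j144 → |·| = √(3²+144²) = √20745 ≈ 144.03, ∠ = arctan(144/3) ≈ 88.81°
pole (s+10): 10 + j144 → |·| = √(10²+144²) = √20836 ≈ 144.35, ∠ = arctan(144/10) ≈ 86.03°
pole (s+250): 250 + j144 → |·| = √(250²+144²) = √83236 ≈ 288.51, ∠ = arctan(144/250) ≈ 29.94°
|T| = 1000 · 20745 / 5.9983e+06 ≈ 3.4585
Gain = 20 log₁₀(3.4585) ≈ 10.78 dB
∠T = 178.41° − 204.78° = -26.37°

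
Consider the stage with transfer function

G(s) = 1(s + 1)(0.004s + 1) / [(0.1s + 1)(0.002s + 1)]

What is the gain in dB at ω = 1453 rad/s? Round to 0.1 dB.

At ω = 1453 rad/s:
zero (1 + j1453·1) = 1 + j1453 → |·| ≈ 1453, ∠ ≈ 89.96°
zero (1 + j1453·0.004) = 1 + j5.812 → |·| ≈ 5.8974, ∠ ≈ 80.24°
pole (1 + j1453·0.1) = 1 + j145.3 → |·| ≈ 145.3, ∠ ≈ 89.61°
pole (1 + j1453·0.002) = 1 + j2.906 → |·| ≈ 3.0732, ∠ ≈ 71.01°
|G| = 1 · 1453 · 5.8974 / (145.3 · 3.0732) ≈ 19.19
Gain = 20 log₁₀(19.19) ≈ 25.66 dB

25.7 dB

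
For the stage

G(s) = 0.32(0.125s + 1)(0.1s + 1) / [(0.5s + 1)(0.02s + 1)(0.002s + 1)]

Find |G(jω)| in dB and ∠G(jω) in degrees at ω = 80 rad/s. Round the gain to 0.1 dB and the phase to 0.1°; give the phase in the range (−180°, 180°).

At ω = 80 rad/s:
zero (1 + j80·0.125) = 1 + j10 → |·| ≈ 10.05, ∠ ≈ 84.29°
zero (1 + j80·0.1) = 1 + j8 → |·| ≈ 8.0623, ∠ ≈ 82.87°
pole (1 + j80·0.5) = 1 + j40 → |·| ≈ 40.012, ∠ ≈ 88.57°
pole (1 + j80·0.02) = 1 + j1.6 → |·| ≈ 1.8868, ∠ ≈ 57.99°
pole (1 + j80·0.002) = 1 + j0.16 → |·| ≈ 1.0127, ∠ ≈ 9.09°
|G| = 0.32 · 10.05 · 8.0623 / (40.012 · 1.8868 · 1.0127) ≈ 0.33914
Gain = 20 log₁₀(0.33914) ≈ -9.39 dB
∠G = (84.29° + 82.87°) − (88.57° + 57.99° + 9.09°) = 11.51°

-9.4 dB, 11.5°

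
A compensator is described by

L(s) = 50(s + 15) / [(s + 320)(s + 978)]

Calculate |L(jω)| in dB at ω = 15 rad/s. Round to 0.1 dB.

-49.4 dB

At s = jω = j15:
zero (s+15): 15 + j15 → |·| = √(15²+15²) = √450 ≈ 21.213, ∠ = arctan(15/15) ≈ 45.00°
pole (s+320): 320 + j15 → |·| = √(320²+15²) = √102625 ≈ 320.35, ∠ = arctan(15/320) ≈ 2.68°
pole (s+978): 978 + j15 → |·| = √(978²+15²) = √956709 ≈ 978.12, ∠ = arctan(15/978) ≈ 0.88°
|L| = 50 · 21.213 / 3.1334e+05 ≈ 0.003385
Gain = 20 log₁₀(0.003385) ≈ -49.41 dB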